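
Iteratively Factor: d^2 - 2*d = (d - 2)*(d)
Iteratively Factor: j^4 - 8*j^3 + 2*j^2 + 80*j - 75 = (j - 5)*(j^3 - 3*j^2 - 13*j + 15) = (j - 5)^2*(j^2 + 2*j - 3) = (j - 5)^2*(j + 3)*(j - 1)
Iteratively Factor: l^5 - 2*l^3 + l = (l)*(l^4 - 2*l^2 + 1) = l*(l + 1)*(l^3 - l^2 - l + 1) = l*(l - 1)*(l + 1)*(l^2 - 1) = l*(l - 1)*(l + 1)^2*(l - 1)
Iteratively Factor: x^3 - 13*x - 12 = (x - 4)*(x^2 + 4*x + 3) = (x - 4)*(x + 3)*(x + 1)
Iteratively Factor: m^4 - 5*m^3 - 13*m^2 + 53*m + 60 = (m - 5)*(m^3 - 13*m - 12) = (m - 5)*(m - 4)*(m^2 + 4*m + 3) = (m - 5)*(m - 4)*(m + 3)*(m + 1)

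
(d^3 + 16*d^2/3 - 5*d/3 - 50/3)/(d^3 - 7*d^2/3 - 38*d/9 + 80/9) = 3*(d + 5)/(3*d - 8)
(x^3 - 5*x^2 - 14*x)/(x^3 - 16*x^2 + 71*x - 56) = x*(x + 2)/(x^2 - 9*x + 8)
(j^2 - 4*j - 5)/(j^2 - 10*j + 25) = (j + 1)/(j - 5)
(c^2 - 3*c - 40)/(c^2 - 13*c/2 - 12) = 2*(c + 5)/(2*c + 3)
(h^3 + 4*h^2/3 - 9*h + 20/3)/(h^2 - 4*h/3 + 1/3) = (3*h^2 + 7*h - 20)/(3*h - 1)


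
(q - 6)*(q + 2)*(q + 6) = q^3 + 2*q^2 - 36*q - 72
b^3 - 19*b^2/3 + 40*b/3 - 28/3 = (b - 7/3)*(b - 2)^2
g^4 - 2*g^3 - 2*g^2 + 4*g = g*(g - 2)*(g - sqrt(2))*(g + sqrt(2))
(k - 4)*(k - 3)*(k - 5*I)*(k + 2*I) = k^4 - 7*k^3 - 3*I*k^3 + 22*k^2 + 21*I*k^2 - 70*k - 36*I*k + 120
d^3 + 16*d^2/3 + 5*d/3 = d*(d + 1/3)*(d + 5)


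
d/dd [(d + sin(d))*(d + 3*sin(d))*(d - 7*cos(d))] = (d + sin(d))*(d + 3*sin(d))*(7*sin(d) + 1) + (d + sin(d))*(d - 7*cos(d))*(3*cos(d) + 1) + (d + 3*sin(d))*(d - 7*cos(d))*(cos(d) + 1)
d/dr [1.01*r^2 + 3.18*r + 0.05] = 2.02*r + 3.18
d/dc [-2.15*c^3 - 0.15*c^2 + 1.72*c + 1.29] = -6.45*c^2 - 0.3*c + 1.72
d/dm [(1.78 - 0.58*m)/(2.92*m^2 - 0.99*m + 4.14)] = (1.6936*m^2 - 10.3952*m - 0.639)/(8.5264*m^4 - 5.7816*m^3 + 25.1577*m^2 - 8.1972*m + 17.1396)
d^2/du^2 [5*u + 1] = 0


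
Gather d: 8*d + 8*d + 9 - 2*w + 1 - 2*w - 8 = 16*d - 4*w + 2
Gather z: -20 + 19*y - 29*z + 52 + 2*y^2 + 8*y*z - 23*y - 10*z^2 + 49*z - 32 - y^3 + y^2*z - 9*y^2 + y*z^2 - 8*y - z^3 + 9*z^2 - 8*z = -y^3 - 7*y^2 - 12*y - z^3 + z^2*(y - 1) + z*(y^2 + 8*y + 12)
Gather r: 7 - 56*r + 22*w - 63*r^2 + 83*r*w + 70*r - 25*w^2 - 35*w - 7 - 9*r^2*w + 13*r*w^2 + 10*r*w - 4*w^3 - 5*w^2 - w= r^2*(-9*w - 63) + r*(13*w^2 + 93*w + 14) - 4*w^3 - 30*w^2 - 14*w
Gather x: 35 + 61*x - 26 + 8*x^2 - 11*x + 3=8*x^2 + 50*x + 12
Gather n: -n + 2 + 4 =6 - n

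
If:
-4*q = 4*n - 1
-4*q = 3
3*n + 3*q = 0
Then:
No Solution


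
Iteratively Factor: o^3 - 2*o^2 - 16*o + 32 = (o + 4)*(o^2 - 6*o + 8) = (o - 2)*(o + 4)*(o - 4)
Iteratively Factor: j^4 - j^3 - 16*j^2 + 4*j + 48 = (j - 2)*(j^3 + j^2 - 14*j - 24) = (j - 4)*(j - 2)*(j^2 + 5*j + 6) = (j - 4)*(j - 2)*(j + 2)*(j + 3)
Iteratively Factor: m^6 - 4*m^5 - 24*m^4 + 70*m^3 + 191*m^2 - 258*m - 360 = (m - 4)*(m^5 - 24*m^3 - 26*m^2 + 87*m + 90) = (m - 4)*(m + 3)*(m^4 - 3*m^3 - 15*m^2 + 19*m + 30) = (m - 4)*(m + 1)*(m + 3)*(m^3 - 4*m^2 - 11*m + 30) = (m - 4)*(m + 1)*(m + 3)^2*(m^2 - 7*m + 10) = (m - 5)*(m - 4)*(m + 1)*(m + 3)^2*(m - 2)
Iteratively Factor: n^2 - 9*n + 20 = (n - 4)*(n - 5)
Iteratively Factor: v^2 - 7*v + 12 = (v - 4)*(v - 3)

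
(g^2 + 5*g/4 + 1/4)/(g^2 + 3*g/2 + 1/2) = (4*g + 1)/(2*(2*g + 1))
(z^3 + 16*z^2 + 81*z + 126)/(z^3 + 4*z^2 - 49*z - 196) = (z^2 + 9*z + 18)/(z^2 - 3*z - 28)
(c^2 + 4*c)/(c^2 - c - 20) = c/(c - 5)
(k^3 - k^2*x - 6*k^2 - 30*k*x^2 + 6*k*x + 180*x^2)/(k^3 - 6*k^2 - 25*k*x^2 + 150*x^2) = (-k + 6*x)/(-k + 5*x)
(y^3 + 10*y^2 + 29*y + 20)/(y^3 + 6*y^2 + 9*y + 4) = (y + 5)/(y + 1)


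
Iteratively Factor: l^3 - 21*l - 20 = (l + 4)*(l^2 - 4*l - 5) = (l - 5)*(l + 4)*(l + 1)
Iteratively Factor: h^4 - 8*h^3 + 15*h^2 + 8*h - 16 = (h - 1)*(h^3 - 7*h^2 + 8*h + 16) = (h - 4)*(h - 1)*(h^2 - 3*h - 4) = (h - 4)^2*(h - 1)*(h + 1)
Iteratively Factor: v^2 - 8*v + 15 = (v - 3)*(v - 5)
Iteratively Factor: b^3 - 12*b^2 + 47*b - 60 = (b - 4)*(b^2 - 8*b + 15) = (b - 5)*(b - 4)*(b - 3)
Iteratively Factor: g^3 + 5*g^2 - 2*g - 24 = (g - 2)*(g^2 + 7*g + 12) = (g - 2)*(g + 3)*(g + 4)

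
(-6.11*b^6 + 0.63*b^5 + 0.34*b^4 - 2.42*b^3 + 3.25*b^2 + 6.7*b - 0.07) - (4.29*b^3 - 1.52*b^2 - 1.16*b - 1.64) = -6.11*b^6 + 0.63*b^5 + 0.34*b^4 - 6.71*b^3 + 4.77*b^2 + 7.86*b + 1.57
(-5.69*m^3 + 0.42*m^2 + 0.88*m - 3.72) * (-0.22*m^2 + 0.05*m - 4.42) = 1.2518*m^5 - 0.3769*m^4 + 24.9772*m^3 - 0.994*m^2 - 4.0756*m + 16.4424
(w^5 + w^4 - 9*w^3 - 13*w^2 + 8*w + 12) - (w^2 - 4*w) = w^5 + w^4 - 9*w^3 - 14*w^2 + 12*w + 12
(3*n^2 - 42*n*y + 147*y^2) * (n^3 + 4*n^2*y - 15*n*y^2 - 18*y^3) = 3*n^5 - 30*n^4*y - 66*n^3*y^2 + 1164*n^2*y^3 - 1449*n*y^4 - 2646*y^5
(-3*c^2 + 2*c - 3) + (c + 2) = -3*c^2 + 3*c - 1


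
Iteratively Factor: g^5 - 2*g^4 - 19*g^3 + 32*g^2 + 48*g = (g + 1)*(g^4 - 3*g^3 - 16*g^2 + 48*g) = (g + 1)*(g + 4)*(g^3 - 7*g^2 + 12*g) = (g - 4)*(g + 1)*(g + 4)*(g^2 - 3*g) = g*(g - 4)*(g + 1)*(g + 4)*(g - 3)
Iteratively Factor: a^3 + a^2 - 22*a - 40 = (a - 5)*(a^2 + 6*a + 8) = (a - 5)*(a + 2)*(a + 4)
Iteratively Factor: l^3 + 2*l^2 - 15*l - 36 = (l - 4)*(l^2 + 6*l + 9) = (l - 4)*(l + 3)*(l + 3)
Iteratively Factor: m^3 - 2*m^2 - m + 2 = (m - 2)*(m^2 - 1) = (m - 2)*(m - 1)*(m + 1)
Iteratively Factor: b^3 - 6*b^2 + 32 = (b + 2)*(b^2 - 8*b + 16) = (b - 4)*(b + 2)*(b - 4)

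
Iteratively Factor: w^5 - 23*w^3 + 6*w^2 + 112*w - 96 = (w - 4)*(w^4 + 4*w^3 - 7*w^2 - 22*w + 24) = (w - 4)*(w + 3)*(w^3 + w^2 - 10*w + 8) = (w - 4)*(w - 2)*(w + 3)*(w^2 + 3*w - 4) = (w - 4)*(w - 2)*(w - 1)*(w + 3)*(w + 4)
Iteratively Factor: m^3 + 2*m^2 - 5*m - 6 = (m - 2)*(m^2 + 4*m + 3) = (m - 2)*(m + 1)*(m + 3)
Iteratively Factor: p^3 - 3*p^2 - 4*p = (p + 1)*(p^2 - 4*p) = (p - 4)*(p + 1)*(p)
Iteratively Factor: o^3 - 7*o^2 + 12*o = (o - 4)*(o^2 - 3*o) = (o - 4)*(o - 3)*(o)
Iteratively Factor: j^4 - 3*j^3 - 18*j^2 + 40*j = (j + 4)*(j^3 - 7*j^2 + 10*j) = (j - 5)*(j + 4)*(j^2 - 2*j) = j*(j - 5)*(j + 4)*(j - 2)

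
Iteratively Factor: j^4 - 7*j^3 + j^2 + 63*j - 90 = (j - 3)*(j^3 - 4*j^2 - 11*j + 30) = (j - 3)*(j - 2)*(j^2 - 2*j - 15) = (j - 3)*(j - 2)*(j + 3)*(j - 5)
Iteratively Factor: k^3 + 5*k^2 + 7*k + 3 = (k + 1)*(k^2 + 4*k + 3) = (k + 1)^2*(k + 3)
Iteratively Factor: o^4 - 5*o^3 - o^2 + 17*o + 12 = (o + 1)*(o^3 - 6*o^2 + 5*o + 12) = (o + 1)^2*(o^2 - 7*o + 12) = (o - 4)*(o + 1)^2*(o - 3)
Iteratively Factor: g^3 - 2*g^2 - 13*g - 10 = (g + 2)*(g^2 - 4*g - 5) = (g - 5)*(g + 2)*(g + 1)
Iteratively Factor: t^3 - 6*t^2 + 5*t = (t - 5)*(t^2 - t) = t*(t - 5)*(t - 1)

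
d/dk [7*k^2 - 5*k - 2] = 14*k - 5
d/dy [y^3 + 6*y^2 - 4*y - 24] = 3*y^2 + 12*y - 4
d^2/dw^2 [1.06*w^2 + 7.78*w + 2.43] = 2.12000000000000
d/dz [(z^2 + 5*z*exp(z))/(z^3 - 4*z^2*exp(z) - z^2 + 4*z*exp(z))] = ((z + 5*exp(z))*(4*z^2*exp(z) - 3*z^2 + 4*z*exp(z) + 2*z - 4*exp(z)) + (5*z*exp(z) + 2*z + 5*exp(z))*(z^2 - 4*z*exp(z) - z + 4*exp(z)))/(z*(z^2 - 4*z*exp(z) - z + 4*exp(z))^2)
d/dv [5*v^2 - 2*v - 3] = 10*v - 2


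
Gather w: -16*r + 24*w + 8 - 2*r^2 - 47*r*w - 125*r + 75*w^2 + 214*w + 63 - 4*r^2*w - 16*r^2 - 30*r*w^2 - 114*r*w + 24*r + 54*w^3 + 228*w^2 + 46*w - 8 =-18*r^2 - 117*r + 54*w^3 + w^2*(303 - 30*r) + w*(-4*r^2 - 161*r + 284) + 63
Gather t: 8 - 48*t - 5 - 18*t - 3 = -66*t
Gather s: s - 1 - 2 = s - 3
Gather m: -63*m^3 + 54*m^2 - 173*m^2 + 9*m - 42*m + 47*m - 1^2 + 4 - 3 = -63*m^3 - 119*m^2 + 14*m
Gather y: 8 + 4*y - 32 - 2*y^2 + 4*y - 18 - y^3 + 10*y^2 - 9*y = -y^3 + 8*y^2 - y - 42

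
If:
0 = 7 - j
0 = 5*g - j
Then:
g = 7/5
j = 7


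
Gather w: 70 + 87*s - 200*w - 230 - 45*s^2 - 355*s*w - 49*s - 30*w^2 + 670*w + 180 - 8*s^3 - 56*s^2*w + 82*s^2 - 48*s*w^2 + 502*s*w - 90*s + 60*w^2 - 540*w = -8*s^3 + 37*s^2 - 52*s + w^2*(30 - 48*s) + w*(-56*s^2 + 147*s - 70) + 20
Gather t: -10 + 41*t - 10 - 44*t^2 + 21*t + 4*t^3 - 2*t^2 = 4*t^3 - 46*t^2 + 62*t - 20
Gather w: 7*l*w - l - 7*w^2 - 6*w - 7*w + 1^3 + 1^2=-l - 7*w^2 + w*(7*l - 13) + 2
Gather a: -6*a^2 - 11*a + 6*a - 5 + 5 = -6*a^2 - 5*a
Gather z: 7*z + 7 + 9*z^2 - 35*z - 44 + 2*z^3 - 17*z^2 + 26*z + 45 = 2*z^3 - 8*z^2 - 2*z + 8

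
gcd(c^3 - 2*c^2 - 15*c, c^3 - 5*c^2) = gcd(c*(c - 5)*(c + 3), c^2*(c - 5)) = c^2 - 5*c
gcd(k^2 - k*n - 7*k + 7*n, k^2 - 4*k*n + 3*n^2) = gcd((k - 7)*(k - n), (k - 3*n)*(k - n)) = k - n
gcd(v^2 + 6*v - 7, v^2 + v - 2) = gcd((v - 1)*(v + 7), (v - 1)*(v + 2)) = v - 1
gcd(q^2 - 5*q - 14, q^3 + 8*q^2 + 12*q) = q + 2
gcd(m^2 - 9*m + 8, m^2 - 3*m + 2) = m - 1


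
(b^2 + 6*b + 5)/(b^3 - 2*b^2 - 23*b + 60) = (b + 1)/(b^2 - 7*b + 12)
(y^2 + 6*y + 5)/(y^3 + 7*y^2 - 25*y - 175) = (y + 1)/(y^2 + 2*y - 35)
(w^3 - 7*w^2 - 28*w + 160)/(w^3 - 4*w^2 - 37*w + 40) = (w - 4)/(w - 1)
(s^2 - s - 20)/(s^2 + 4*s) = (s - 5)/s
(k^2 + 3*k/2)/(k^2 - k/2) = (2*k + 3)/(2*k - 1)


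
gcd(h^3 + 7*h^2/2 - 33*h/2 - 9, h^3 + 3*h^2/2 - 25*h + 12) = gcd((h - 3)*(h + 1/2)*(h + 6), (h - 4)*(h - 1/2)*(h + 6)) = h + 6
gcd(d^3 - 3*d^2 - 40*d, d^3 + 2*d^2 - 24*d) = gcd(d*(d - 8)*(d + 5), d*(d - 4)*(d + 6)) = d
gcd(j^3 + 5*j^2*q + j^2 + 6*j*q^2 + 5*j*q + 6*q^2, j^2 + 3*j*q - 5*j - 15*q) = j + 3*q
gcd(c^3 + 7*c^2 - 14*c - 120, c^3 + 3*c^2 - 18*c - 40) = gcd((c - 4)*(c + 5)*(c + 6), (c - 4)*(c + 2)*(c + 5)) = c^2 + c - 20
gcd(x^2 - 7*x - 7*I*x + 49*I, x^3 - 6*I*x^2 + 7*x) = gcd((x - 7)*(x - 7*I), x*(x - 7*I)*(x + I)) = x - 7*I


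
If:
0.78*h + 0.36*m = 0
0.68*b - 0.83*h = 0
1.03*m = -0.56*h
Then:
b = 0.00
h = 0.00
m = 0.00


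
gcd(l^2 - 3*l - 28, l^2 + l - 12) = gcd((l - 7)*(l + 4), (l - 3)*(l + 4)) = l + 4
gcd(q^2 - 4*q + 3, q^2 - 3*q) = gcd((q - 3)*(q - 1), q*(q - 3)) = q - 3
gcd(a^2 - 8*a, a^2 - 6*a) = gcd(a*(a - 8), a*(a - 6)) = a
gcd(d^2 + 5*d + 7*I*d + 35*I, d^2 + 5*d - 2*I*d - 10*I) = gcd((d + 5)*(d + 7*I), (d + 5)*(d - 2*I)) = d + 5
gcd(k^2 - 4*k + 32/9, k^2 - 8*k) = 1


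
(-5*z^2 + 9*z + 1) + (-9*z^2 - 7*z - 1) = -14*z^2 + 2*z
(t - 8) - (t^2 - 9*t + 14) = -t^2 + 10*t - 22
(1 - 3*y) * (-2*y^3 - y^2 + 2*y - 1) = 6*y^4 + y^3 - 7*y^2 + 5*y - 1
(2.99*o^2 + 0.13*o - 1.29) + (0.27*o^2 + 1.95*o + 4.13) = 3.26*o^2 + 2.08*o + 2.84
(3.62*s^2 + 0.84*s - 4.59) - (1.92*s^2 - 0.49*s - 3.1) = 1.7*s^2 + 1.33*s - 1.49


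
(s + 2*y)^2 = s^2 + 4*s*y + 4*y^2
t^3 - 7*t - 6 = (t - 3)*(t + 1)*(t + 2)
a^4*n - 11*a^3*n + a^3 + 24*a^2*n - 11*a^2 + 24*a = a*(a - 8)*(a - 3)*(a*n + 1)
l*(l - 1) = l^2 - l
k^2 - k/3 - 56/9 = (k - 8/3)*(k + 7/3)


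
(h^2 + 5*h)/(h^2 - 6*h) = (h + 5)/(h - 6)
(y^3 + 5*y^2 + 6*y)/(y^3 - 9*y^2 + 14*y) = (y^2 + 5*y + 6)/(y^2 - 9*y + 14)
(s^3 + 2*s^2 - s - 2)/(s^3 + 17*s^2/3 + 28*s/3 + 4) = 3*(s^2 - 1)/(3*s^2 + 11*s + 6)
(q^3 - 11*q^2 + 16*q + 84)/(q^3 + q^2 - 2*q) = (q^2 - 13*q + 42)/(q*(q - 1))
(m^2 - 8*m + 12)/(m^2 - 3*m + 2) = (m - 6)/(m - 1)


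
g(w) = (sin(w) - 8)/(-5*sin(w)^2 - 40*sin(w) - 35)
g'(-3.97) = 0.06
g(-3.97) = 0.11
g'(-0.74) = -2.08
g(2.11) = 0.10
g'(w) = (10*sin(w)*cos(w) + 40*cos(w))*(sin(w) - 8)/(-5*sin(w)^2 - 40*sin(w) - 35)^2 + cos(w)/(-5*sin(w)^2 - 40*sin(w) - 35) = (sin(w)^2 - 16*sin(w) - 71)*cos(w)/(5*(sin(w)^2 + 8*sin(w) + 7)^2)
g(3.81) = 0.71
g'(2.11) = 0.04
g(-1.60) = 703.49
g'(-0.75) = -2.16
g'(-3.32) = 0.20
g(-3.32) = 0.19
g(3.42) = 0.34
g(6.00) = 0.34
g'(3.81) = 1.62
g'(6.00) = -0.54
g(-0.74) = 0.84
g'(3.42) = 0.54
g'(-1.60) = 48180.22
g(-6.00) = 0.17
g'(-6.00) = -0.17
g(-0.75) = 0.86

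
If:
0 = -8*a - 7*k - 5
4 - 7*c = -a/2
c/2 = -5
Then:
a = -148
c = -10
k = 1179/7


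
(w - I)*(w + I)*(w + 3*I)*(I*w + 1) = I*w^4 - 2*w^3 + 4*I*w^2 - 2*w + 3*I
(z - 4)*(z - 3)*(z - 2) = z^3 - 9*z^2 + 26*z - 24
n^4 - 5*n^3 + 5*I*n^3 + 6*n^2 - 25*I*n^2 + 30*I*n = n*(n - 3)*(n - 2)*(n + 5*I)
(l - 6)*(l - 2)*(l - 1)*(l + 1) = l^4 - 8*l^3 + 11*l^2 + 8*l - 12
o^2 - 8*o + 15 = (o - 5)*(o - 3)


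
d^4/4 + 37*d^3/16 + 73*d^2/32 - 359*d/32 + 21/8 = (d/4 + 1)*(d - 3/2)*(d - 1/4)*(d + 7)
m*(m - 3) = m^2 - 3*m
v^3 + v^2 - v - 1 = (v - 1)*(v + 1)^2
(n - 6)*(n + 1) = n^2 - 5*n - 6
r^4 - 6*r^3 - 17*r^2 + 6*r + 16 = (r - 8)*(r - 1)*(r + 1)*(r + 2)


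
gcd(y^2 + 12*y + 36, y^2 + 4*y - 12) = y + 6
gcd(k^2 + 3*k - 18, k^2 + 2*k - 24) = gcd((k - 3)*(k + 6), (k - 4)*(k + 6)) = k + 6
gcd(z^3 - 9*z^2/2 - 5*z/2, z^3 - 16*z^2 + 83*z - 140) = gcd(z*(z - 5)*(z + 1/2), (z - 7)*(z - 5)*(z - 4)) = z - 5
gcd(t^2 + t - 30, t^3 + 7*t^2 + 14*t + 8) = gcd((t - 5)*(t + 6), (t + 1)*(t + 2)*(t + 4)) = 1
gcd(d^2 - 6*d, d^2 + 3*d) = d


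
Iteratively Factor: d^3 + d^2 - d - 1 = (d - 1)*(d^2 + 2*d + 1) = (d - 1)*(d + 1)*(d + 1)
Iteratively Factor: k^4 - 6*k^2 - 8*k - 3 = (k + 1)*(k^3 - k^2 - 5*k - 3) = (k + 1)^2*(k^2 - 2*k - 3) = (k + 1)^3*(k - 3)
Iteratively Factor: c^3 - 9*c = (c)*(c^2 - 9) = c*(c + 3)*(c - 3)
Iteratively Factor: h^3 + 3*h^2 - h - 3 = (h + 1)*(h^2 + 2*h - 3) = (h - 1)*(h + 1)*(h + 3)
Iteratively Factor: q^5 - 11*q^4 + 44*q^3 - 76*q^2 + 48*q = (q - 4)*(q^4 - 7*q^3 + 16*q^2 - 12*q) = (q - 4)*(q - 2)*(q^3 - 5*q^2 + 6*q) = (q - 4)*(q - 2)^2*(q^2 - 3*q) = q*(q - 4)*(q - 2)^2*(q - 3)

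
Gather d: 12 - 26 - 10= -24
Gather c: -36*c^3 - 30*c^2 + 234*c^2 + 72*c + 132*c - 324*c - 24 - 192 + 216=-36*c^3 + 204*c^2 - 120*c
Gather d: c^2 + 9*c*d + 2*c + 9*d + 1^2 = c^2 + 2*c + d*(9*c + 9) + 1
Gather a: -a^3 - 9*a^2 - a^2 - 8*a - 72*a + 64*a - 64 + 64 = -a^3 - 10*a^2 - 16*a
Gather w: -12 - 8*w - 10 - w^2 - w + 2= -w^2 - 9*w - 20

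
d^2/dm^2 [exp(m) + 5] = exp(m)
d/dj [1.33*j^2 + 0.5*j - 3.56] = 2.66*j + 0.5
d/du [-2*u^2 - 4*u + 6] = -4*u - 4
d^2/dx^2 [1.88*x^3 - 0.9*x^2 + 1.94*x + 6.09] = 11.28*x - 1.8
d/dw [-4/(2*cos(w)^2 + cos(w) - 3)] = -4*(4*cos(w) + 1)*sin(w)/(cos(w) + cos(2*w) - 2)^2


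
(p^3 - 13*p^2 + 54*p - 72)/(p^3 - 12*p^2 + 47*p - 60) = (p - 6)/(p - 5)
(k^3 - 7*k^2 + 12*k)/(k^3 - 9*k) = (k - 4)/(k + 3)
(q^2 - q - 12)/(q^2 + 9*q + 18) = (q - 4)/(q + 6)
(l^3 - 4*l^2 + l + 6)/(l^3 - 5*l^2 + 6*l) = (l + 1)/l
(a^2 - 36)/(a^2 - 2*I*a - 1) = (36 - a^2)/(-a^2 + 2*I*a + 1)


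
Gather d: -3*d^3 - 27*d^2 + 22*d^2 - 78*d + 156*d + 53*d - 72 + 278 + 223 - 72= -3*d^3 - 5*d^2 + 131*d + 357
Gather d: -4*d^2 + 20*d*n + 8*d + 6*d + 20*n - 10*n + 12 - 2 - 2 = -4*d^2 + d*(20*n + 14) + 10*n + 8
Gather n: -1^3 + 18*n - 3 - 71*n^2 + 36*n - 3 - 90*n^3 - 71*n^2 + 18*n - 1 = -90*n^3 - 142*n^2 + 72*n - 8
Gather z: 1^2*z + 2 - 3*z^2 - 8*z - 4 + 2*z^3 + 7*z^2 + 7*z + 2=2*z^3 + 4*z^2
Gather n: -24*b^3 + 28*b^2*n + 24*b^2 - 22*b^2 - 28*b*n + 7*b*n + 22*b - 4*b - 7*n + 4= -24*b^3 + 2*b^2 + 18*b + n*(28*b^2 - 21*b - 7) + 4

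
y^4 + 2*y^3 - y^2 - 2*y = y*(y - 1)*(y + 1)*(y + 2)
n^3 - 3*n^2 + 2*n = n*(n - 2)*(n - 1)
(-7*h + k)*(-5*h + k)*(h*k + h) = 35*h^3*k + 35*h^3 - 12*h^2*k^2 - 12*h^2*k + h*k^3 + h*k^2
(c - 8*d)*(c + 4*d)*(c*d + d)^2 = c^4*d^2 - 4*c^3*d^3 + 2*c^3*d^2 - 32*c^2*d^4 - 8*c^2*d^3 + c^2*d^2 - 64*c*d^4 - 4*c*d^3 - 32*d^4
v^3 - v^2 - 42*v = v*(v - 7)*(v + 6)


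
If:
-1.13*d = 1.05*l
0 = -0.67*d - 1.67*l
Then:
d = 0.00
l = 0.00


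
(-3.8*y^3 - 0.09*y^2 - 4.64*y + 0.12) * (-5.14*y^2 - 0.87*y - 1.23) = 19.532*y^5 + 3.7686*y^4 + 28.6019*y^3 + 3.5307*y^2 + 5.6028*y - 0.1476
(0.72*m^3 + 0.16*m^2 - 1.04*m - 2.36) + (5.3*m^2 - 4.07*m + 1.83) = 0.72*m^3 + 5.46*m^2 - 5.11*m - 0.53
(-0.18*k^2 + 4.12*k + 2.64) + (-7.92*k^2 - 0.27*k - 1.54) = -8.1*k^2 + 3.85*k + 1.1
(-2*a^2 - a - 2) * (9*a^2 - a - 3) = -18*a^4 - 7*a^3 - 11*a^2 + 5*a + 6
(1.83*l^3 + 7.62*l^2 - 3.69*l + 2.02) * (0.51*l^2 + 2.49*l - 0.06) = 0.9333*l^5 + 8.4429*l^4 + 16.9821*l^3 - 8.6151*l^2 + 5.2512*l - 0.1212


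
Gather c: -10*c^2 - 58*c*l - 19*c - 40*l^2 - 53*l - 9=-10*c^2 + c*(-58*l - 19) - 40*l^2 - 53*l - 9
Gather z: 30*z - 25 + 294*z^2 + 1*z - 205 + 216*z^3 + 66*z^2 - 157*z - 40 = 216*z^3 + 360*z^2 - 126*z - 270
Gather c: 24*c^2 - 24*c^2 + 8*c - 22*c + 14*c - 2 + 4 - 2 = 0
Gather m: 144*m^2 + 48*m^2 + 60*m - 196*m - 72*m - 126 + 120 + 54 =192*m^2 - 208*m + 48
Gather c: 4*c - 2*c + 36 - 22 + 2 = 2*c + 16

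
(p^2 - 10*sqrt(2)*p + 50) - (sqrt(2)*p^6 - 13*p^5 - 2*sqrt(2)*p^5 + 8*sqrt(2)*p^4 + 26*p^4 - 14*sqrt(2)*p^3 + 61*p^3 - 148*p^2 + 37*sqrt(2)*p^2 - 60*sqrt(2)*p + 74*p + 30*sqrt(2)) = -sqrt(2)*p^6 + 2*sqrt(2)*p^5 + 13*p^5 - 26*p^4 - 8*sqrt(2)*p^4 - 61*p^3 + 14*sqrt(2)*p^3 - 37*sqrt(2)*p^2 + 149*p^2 - 74*p + 50*sqrt(2)*p - 30*sqrt(2) + 50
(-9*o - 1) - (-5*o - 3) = 2 - 4*o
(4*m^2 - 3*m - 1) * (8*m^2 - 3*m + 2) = 32*m^4 - 36*m^3 + 9*m^2 - 3*m - 2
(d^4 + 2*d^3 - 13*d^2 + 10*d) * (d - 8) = d^5 - 6*d^4 - 29*d^3 + 114*d^2 - 80*d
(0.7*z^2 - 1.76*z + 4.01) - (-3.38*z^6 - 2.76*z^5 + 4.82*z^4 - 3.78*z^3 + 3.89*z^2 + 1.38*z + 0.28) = 3.38*z^6 + 2.76*z^5 - 4.82*z^4 + 3.78*z^3 - 3.19*z^2 - 3.14*z + 3.73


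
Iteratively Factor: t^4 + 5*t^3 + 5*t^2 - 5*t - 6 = (t + 2)*(t^3 + 3*t^2 - t - 3) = (t - 1)*(t + 2)*(t^2 + 4*t + 3) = (t - 1)*(t + 1)*(t + 2)*(t + 3)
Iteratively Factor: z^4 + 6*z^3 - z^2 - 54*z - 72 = (z + 3)*(z^3 + 3*z^2 - 10*z - 24) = (z + 2)*(z + 3)*(z^2 + z - 12) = (z - 3)*(z + 2)*(z + 3)*(z + 4)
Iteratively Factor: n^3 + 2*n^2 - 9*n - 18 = (n + 2)*(n^2 - 9) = (n - 3)*(n + 2)*(n + 3)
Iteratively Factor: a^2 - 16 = (a - 4)*(a + 4)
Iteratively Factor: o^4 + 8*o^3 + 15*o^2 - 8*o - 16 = (o - 1)*(o^3 + 9*o^2 + 24*o + 16) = (o - 1)*(o + 4)*(o^2 + 5*o + 4) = (o - 1)*(o + 4)^2*(o + 1)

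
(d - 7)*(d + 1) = d^2 - 6*d - 7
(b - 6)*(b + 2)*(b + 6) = b^3 + 2*b^2 - 36*b - 72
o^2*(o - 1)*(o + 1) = o^4 - o^2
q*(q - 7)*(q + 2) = q^3 - 5*q^2 - 14*q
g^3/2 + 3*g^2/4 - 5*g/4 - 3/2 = (g/2 + 1)*(g - 3/2)*(g + 1)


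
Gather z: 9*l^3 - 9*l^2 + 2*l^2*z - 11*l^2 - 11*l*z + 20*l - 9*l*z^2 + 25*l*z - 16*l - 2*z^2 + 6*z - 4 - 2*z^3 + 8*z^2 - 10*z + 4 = 9*l^3 - 20*l^2 + 4*l - 2*z^3 + z^2*(6 - 9*l) + z*(2*l^2 + 14*l - 4)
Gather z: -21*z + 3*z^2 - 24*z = 3*z^2 - 45*z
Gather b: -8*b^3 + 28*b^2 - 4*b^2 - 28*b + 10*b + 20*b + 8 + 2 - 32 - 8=-8*b^3 + 24*b^2 + 2*b - 30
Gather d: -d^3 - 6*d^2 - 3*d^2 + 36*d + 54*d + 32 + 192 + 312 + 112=-d^3 - 9*d^2 + 90*d + 648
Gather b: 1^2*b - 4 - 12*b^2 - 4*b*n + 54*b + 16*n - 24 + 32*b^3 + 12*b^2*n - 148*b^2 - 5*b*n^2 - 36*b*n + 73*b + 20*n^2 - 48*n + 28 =32*b^3 + b^2*(12*n - 160) + b*(-5*n^2 - 40*n + 128) + 20*n^2 - 32*n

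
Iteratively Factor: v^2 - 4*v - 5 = (v + 1)*(v - 5)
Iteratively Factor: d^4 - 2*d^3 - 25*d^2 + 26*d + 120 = (d + 4)*(d^3 - 6*d^2 - d + 30) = (d - 3)*(d + 4)*(d^2 - 3*d - 10) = (d - 5)*(d - 3)*(d + 4)*(d + 2)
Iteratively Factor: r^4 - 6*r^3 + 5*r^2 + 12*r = (r - 3)*(r^3 - 3*r^2 - 4*r) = r*(r - 3)*(r^2 - 3*r - 4) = r*(r - 3)*(r + 1)*(r - 4)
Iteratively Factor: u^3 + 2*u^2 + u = (u)*(u^2 + 2*u + 1) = u*(u + 1)*(u + 1)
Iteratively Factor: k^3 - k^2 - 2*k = (k + 1)*(k^2 - 2*k) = k*(k + 1)*(k - 2)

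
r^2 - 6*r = r*(r - 6)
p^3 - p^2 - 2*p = p*(p - 2)*(p + 1)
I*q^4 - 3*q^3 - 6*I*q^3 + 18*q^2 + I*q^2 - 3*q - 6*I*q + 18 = (q - 6)*(q + I)*(q + 3*I)*(I*q + 1)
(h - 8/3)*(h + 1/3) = h^2 - 7*h/3 - 8/9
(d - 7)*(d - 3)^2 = d^3 - 13*d^2 + 51*d - 63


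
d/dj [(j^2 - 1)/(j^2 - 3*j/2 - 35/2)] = 6*(-j^2 - 22*j - 1)/(4*j^4 - 12*j^3 - 131*j^2 + 210*j + 1225)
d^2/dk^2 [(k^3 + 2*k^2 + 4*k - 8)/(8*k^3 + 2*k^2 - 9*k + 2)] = 2*(112*k^6 + 984*k^5 - 2544*k^4 - 831*k^3 + 1170*k^2 + 780*k - 536)/(512*k^9 + 384*k^8 - 1632*k^7 - 472*k^6 + 2028*k^5 - 354*k^4 - 849*k^3 + 510*k^2 - 108*k + 8)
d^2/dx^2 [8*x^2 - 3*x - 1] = 16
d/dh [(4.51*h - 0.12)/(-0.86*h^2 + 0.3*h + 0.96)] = (3.8786*h^2 - 0.2064*h + 4.3656)/(0.7396*h^4 - 0.516*h^3 - 1.5612*h^2 + 0.576*h + 0.9216)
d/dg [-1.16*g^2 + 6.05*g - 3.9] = 6.05 - 2.32*g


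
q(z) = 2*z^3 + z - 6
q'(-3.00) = 55.00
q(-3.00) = -63.00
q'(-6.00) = 217.00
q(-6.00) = -444.00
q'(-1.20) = 9.64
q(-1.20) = -10.66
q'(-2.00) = 25.00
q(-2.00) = -24.00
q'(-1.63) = 16.94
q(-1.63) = -16.29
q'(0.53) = 2.69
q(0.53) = -5.17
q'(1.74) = 19.17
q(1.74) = 6.28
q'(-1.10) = 8.26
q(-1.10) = -9.76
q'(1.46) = 13.79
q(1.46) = 1.68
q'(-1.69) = 18.14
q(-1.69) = -17.34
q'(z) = 6*z^2 + 1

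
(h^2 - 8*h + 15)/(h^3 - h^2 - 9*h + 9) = (h - 5)/(h^2 + 2*h - 3)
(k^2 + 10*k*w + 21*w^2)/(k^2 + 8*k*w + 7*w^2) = (k + 3*w)/(k + w)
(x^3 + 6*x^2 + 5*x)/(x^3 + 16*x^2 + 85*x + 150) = x*(x + 1)/(x^2 + 11*x + 30)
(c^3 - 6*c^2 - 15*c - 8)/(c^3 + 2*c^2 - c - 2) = (c^2 - 7*c - 8)/(c^2 + c - 2)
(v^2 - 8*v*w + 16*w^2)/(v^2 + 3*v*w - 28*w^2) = (v - 4*w)/(v + 7*w)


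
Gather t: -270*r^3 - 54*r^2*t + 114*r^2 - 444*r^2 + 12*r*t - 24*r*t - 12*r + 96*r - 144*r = -270*r^3 - 330*r^2 - 60*r + t*(-54*r^2 - 12*r)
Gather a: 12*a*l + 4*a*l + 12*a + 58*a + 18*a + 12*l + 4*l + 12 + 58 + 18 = a*(16*l + 88) + 16*l + 88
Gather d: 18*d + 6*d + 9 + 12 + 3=24*d + 24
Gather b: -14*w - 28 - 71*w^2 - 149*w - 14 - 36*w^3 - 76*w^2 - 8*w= -36*w^3 - 147*w^2 - 171*w - 42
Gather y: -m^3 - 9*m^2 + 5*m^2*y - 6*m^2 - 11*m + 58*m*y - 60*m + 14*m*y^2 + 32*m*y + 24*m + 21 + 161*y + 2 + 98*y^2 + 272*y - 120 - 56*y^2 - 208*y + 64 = -m^3 - 15*m^2 - 47*m + y^2*(14*m + 42) + y*(5*m^2 + 90*m + 225) - 33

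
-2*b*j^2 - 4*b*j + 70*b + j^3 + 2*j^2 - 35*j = (-2*b + j)*(j - 5)*(j + 7)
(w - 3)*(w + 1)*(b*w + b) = b*w^3 - b*w^2 - 5*b*w - 3*b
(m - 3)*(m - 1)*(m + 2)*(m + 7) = m^4 + 5*m^3 - 19*m^2 - 29*m + 42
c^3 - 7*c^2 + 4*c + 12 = (c - 6)*(c - 2)*(c + 1)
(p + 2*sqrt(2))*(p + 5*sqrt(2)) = p^2 + 7*sqrt(2)*p + 20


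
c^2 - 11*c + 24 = (c - 8)*(c - 3)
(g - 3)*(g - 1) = g^2 - 4*g + 3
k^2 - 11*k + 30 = (k - 6)*(k - 5)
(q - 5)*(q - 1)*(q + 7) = q^3 + q^2 - 37*q + 35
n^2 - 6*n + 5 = (n - 5)*(n - 1)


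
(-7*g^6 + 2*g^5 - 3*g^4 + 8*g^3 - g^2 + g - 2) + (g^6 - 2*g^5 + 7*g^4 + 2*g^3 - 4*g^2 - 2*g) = -6*g^6 + 4*g^4 + 10*g^3 - 5*g^2 - g - 2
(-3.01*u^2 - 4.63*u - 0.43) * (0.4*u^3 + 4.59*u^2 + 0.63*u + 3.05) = -1.204*u^5 - 15.6679*u^4 - 23.32*u^3 - 14.0711*u^2 - 14.3924*u - 1.3115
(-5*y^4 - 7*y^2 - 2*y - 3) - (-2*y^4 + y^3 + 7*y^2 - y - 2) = -3*y^4 - y^3 - 14*y^2 - y - 1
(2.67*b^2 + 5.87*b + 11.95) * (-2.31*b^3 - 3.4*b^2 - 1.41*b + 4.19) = -6.1677*b^5 - 22.6377*b^4 - 51.3272*b^3 - 37.7194*b^2 + 7.7458*b + 50.0705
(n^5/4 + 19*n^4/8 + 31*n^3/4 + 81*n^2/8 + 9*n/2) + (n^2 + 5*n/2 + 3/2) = n^5/4 + 19*n^4/8 + 31*n^3/4 + 89*n^2/8 + 7*n + 3/2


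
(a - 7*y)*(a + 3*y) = a^2 - 4*a*y - 21*y^2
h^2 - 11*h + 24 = (h - 8)*(h - 3)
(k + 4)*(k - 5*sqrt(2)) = k^2 - 5*sqrt(2)*k + 4*k - 20*sqrt(2)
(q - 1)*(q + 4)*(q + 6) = q^3 + 9*q^2 + 14*q - 24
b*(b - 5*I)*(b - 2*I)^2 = b^4 - 9*I*b^3 - 24*b^2 + 20*I*b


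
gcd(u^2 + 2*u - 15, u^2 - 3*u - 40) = u + 5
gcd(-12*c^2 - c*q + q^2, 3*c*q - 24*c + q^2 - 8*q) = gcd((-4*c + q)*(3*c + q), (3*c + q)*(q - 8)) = 3*c + q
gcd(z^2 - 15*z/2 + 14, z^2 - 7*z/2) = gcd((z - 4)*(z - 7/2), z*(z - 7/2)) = z - 7/2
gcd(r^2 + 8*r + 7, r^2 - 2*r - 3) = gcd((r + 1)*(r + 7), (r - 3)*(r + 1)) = r + 1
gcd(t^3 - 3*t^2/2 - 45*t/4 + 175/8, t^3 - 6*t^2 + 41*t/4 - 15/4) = t - 5/2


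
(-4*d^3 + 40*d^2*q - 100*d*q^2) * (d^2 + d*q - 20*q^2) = -4*d^5 + 36*d^4*q + 20*d^3*q^2 - 900*d^2*q^3 + 2000*d*q^4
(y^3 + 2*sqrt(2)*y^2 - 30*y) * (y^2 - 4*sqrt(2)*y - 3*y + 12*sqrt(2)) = y^5 - 3*y^4 - 2*sqrt(2)*y^4 - 46*y^3 + 6*sqrt(2)*y^3 + 138*y^2 + 120*sqrt(2)*y^2 - 360*sqrt(2)*y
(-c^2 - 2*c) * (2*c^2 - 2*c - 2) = -2*c^4 - 2*c^3 + 6*c^2 + 4*c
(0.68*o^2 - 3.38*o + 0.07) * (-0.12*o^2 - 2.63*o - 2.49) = -0.0816*o^4 - 1.3828*o^3 + 7.1878*o^2 + 8.2321*o - 0.1743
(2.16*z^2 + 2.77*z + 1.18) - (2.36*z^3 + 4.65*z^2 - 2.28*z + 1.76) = -2.36*z^3 - 2.49*z^2 + 5.05*z - 0.58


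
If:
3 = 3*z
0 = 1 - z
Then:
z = 1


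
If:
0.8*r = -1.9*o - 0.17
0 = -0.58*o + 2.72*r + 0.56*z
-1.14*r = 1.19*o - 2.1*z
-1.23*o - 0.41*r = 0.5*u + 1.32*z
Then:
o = -0.09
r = -0.01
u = 0.36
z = -0.05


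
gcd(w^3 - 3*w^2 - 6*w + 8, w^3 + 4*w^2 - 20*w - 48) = w^2 - 2*w - 8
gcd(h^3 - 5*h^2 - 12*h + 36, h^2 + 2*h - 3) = h + 3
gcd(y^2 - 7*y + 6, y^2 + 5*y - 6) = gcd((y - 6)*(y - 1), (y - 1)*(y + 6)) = y - 1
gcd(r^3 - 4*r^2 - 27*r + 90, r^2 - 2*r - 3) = r - 3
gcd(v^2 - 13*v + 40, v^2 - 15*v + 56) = v - 8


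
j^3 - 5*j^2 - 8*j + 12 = (j - 6)*(j - 1)*(j + 2)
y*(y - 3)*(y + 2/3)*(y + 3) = y^4 + 2*y^3/3 - 9*y^2 - 6*y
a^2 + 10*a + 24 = (a + 4)*(a + 6)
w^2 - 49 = (w - 7)*(w + 7)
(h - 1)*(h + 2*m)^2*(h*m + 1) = h^4*m + 4*h^3*m^2 - h^3*m + h^3 + 4*h^2*m^3 - 4*h^2*m^2 + 4*h^2*m - h^2 - 4*h*m^3 + 4*h*m^2 - 4*h*m - 4*m^2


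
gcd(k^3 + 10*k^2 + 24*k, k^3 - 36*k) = k^2 + 6*k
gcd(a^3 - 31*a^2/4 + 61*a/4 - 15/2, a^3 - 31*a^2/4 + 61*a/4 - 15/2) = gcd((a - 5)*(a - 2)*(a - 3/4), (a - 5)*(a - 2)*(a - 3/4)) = a^3 - 31*a^2/4 + 61*a/4 - 15/2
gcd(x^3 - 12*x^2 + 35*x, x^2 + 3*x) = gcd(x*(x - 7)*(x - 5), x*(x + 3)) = x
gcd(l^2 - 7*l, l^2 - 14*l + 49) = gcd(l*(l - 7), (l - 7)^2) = l - 7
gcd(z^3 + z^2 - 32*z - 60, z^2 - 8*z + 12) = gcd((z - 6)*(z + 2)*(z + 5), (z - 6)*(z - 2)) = z - 6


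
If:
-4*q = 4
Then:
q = -1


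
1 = 1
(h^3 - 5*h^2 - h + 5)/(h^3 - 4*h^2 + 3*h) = (h^2 - 4*h - 5)/(h*(h - 3))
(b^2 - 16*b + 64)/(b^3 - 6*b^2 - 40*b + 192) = (b - 8)/(b^2 + 2*b - 24)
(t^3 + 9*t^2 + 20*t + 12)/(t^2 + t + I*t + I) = (t^2 + 8*t + 12)/(t + I)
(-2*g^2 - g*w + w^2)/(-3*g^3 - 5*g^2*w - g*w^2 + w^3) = (-2*g + w)/(-3*g^2 - 2*g*w + w^2)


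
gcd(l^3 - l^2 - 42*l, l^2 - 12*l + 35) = l - 7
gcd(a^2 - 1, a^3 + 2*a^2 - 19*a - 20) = a + 1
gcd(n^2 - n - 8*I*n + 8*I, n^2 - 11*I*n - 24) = n - 8*I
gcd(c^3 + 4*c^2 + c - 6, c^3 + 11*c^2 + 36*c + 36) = c^2 + 5*c + 6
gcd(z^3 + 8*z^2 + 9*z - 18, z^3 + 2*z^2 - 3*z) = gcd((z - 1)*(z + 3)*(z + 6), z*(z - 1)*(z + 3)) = z^2 + 2*z - 3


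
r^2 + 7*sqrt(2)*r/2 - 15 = (r - 3*sqrt(2)/2)*(r + 5*sqrt(2))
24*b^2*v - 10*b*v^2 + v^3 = v*(-6*b + v)*(-4*b + v)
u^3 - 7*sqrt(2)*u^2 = u^2*(u - 7*sqrt(2))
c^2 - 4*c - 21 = (c - 7)*(c + 3)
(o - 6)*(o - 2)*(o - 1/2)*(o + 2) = o^4 - 13*o^3/2 - o^2 + 26*o - 12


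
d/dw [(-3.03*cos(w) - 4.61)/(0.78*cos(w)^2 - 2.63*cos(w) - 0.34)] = (-2.3634*cos(w)^2 - 7.1916*cos(w) + 11.0941)*sin(w)/(0.6084*cos(w)^4 - 4.1028*cos(w)^3 + 6.3865*cos(w)^2 + 1.7884*cos(w) + 0.1156)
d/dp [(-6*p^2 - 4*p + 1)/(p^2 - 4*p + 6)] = 2*(14*p^2 - 37*p - 10)/(p^4 - 8*p^3 + 28*p^2 - 48*p + 36)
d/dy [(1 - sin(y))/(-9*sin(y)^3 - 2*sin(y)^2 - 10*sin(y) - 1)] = (-18*sin(y)^3 + 25*sin(y)^2 + 4*sin(y) + 11)*cos(y)/(9*sin(y)^3 + 2*sin(y)^2 + 10*sin(y) + 1)^2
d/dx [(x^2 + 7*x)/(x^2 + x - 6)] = (-x*(x + 7)*(2*x + 1) + (2*x + 7)*(x^2 + x - 6))/(x^2 + x - 6)^2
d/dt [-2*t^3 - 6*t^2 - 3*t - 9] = -6*t^2 - 12*t - 3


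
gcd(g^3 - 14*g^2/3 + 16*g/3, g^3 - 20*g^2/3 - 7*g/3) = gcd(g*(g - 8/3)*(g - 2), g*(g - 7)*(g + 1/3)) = g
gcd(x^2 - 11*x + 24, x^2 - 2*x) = 1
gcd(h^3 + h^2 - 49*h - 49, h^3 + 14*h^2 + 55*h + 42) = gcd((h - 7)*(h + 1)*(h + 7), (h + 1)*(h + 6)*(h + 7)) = h^2 + 8*h + 7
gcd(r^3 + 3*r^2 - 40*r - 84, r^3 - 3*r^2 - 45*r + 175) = r + 7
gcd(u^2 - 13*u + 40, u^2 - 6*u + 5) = u - 5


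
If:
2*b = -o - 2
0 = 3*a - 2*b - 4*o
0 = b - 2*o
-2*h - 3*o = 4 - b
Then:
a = -16/15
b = -4/5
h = -9/5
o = -2/5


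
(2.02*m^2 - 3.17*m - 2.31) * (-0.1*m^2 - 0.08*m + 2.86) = -0.202*m^4 + 0.1554*m^3 + 6.2618*m^2 - 8.8814*m - 6.6066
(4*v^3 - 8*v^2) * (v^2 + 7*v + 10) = 4*v^5 + 20*v^4 - 16*v^3 - 80*v^2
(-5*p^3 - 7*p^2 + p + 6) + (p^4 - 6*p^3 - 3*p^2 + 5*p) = p^4 - 11*p^3 - 10*p^2 + 6*p + 6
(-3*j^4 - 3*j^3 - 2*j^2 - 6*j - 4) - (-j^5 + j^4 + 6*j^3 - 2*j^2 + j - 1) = j^5 - 4*j^4 - 9*j^3 - 7*j - 3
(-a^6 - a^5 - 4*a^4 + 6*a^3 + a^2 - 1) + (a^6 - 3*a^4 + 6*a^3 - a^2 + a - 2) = -a^5 - 7*a^4 + 12*a^3 + a - 3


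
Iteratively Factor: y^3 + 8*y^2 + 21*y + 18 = (y + 3)*(y^2 + 5*y + 6) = (y + 3)^2*(y + 2)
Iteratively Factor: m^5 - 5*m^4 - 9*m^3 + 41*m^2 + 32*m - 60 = (m - 5)*(m^4 - 9*m^2 - 4*m + 12) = (m - 5)*(m + 2)*(m^3 - 2*m^2 - 5*m + 6) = (m - 5)*(m - 1)*(m + 2)*(m^2 - m - 6) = (m - 5)*(m - 1)*(m + 2)^2*(m - 3)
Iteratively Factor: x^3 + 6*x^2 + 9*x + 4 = (x + 1)*(x^2 + 5*x + 4) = (x + 1)^2*(x + 4)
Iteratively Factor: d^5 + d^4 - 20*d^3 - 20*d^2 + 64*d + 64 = (d - 2)*(d^4 + 3*d^3 - 14*d^2 - 48*d - 32) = (d - 2)*(d + 2)*(d^3 + d^2 - 16*d - 16) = (d - 4)*(d - 2)*(d + 2)*(d^2 + 5*d + 4) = (d - 4)*(d - 2)*(d + 2)*(d + 4)*(d + 1)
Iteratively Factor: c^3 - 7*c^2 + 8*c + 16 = (c + 1)*(c^2 - 8*c + 16) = (c - 4)*(c + 1)*(c - 4)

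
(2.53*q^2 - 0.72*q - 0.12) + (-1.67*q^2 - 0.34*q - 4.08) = 0.86*q^2 - 1.06*q - 4.2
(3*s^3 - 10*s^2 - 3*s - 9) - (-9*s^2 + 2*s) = 3*s^3 - s^2 - 5*s - 9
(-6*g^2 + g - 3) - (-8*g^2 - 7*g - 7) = 2*g^2 + 8*g + 4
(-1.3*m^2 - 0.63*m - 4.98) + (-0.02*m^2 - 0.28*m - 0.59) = -1.32*m^2 - 0.91*m - 5.57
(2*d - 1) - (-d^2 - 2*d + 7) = d^2 + 4*d - 8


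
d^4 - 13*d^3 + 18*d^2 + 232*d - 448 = (d - 8)*(d - 7)*(d - 2)*(d + 4)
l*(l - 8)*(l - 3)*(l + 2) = l^4 - 9*l^3 + 2*l^2 + 48*l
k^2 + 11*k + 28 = (k + 4)*(k + 7)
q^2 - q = q*(q - 1)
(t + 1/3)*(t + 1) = t^2 + 4*t/3 + 1/3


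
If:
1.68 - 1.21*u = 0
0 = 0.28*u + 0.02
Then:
No Solution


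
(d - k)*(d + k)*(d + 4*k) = d^3 + 4*d^2*k - d*k^2 - 4*k^3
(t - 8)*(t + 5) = t^2 - 3*t - 40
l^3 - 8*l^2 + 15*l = l*(l - 5)*(l - 3)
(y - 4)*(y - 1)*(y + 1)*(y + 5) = y^4 + y^3 - 21*y^2 - y + 20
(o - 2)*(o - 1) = o^2 - 3*o + 2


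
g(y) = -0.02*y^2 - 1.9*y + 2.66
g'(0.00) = -1.90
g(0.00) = 2.66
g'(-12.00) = -1.42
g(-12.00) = 22.58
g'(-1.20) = -1.85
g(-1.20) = 4.91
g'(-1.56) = -1.84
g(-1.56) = 5.58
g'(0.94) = -1.94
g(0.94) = 0.86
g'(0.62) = -1.92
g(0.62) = 1.47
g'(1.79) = -1.97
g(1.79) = -0.81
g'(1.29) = -1.95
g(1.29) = 0.18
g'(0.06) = -1.90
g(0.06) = 2.55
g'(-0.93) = -1.86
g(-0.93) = 4.41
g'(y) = -0.04*y - 1.9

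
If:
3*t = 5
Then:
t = 5/3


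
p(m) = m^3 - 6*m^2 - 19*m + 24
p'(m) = 3*m^2 - 12*m - 19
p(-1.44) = 35.93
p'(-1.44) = 4.50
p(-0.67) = 33.74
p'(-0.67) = -9.61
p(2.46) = -44.16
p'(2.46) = -30.37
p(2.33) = -40.19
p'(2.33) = -30.67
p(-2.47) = 19.26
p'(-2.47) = 28.94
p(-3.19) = -8.91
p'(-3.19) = 49.81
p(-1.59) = 35.02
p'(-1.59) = 7.66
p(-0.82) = 34.99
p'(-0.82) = -7.14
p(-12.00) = -2340.00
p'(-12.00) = 557.00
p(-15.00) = -4416.00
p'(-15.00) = 836.00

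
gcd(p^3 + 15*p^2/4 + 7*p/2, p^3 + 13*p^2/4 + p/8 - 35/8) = p + 7/4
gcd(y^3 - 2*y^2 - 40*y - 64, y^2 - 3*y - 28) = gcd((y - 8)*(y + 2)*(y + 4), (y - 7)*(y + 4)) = y + 4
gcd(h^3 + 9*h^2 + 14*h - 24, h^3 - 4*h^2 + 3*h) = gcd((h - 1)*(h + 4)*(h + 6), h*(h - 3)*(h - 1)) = h - 1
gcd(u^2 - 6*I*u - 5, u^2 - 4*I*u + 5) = u - 5*I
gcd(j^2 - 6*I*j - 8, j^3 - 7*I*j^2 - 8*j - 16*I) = j - 4*I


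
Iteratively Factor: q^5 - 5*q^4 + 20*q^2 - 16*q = (q - 1)*(q^4 - 4*q^3 - 4*q^2 + 16*q) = (q - 2)*(q - 1)*(q^3 - 2*q^2 - 8*q) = (q - 2)*(q - 1)*(q + 2)*(q^2 - 4*q) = (q - 4)*(q - 2)*(q - 1)*(q + 2)*(q)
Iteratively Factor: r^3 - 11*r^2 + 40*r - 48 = (r - 3)*(r^2 - 8*r + 16) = (r - 4)*(r - 3)*(r - 4)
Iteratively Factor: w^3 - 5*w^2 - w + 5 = (w - 1)*(w^2 - 4*w - 5) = (w - 5)*(w - 1)*(w + 1)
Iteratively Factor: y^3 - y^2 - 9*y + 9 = (y - 1)*(y^2 - 9) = (y - 3)*(y - 1)*(y + 3)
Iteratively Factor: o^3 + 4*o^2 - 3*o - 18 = (o + 3)*(o^2 + o - 6) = (o + 3)^2*(o - 2)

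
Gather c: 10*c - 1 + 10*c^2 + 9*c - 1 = 10*c^2 + 19*c - 2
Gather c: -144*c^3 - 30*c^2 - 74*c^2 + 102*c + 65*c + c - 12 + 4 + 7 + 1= -144*c^3 - 104*c^2 + 168*c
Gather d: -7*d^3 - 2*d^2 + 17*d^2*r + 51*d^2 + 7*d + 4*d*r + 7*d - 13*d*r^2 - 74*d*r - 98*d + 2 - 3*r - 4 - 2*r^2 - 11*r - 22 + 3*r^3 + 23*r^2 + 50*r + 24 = -7*d^3 + d^2*(17*r + 49) + d*(-13*r^2 - 70*r - 84) + 3*r^3 + 21*r^2 + 36*r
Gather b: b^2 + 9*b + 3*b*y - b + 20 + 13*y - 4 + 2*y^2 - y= b^2 + b*(3*y + 8) + 2*y^2 + 12*y + 16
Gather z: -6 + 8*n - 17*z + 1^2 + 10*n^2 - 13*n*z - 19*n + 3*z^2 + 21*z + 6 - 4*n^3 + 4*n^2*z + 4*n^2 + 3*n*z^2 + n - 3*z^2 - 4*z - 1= -4*n^3 + 14*n^2 + 3*n*z^2 - 10*n + z*(4*n^2 - 13*n)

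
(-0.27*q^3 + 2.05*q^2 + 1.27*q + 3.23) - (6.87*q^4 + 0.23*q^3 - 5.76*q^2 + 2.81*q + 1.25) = -6.87*q^4 - 0.5*q^3 + 7.81*q^2 - 1.54*q + 1.98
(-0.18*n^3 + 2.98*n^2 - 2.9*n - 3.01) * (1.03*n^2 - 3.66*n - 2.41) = -0.1854*n^5 + 3.7282*n^4 - 13.46*n^3 + 0.331900000000001*n^2 + 18.0056*n + 7.2541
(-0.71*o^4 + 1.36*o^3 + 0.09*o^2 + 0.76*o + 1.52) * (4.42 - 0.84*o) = 0.5964*o^5 - 4.2806*o^4 + 5.9356*o^3 - 0.2406*o^2 + 2.0824*o + 6.7184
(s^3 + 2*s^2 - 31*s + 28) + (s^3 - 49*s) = 2*s^3 + 2*s^2 - 80*s + 28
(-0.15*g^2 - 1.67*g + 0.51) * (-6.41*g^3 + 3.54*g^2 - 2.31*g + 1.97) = 0.9615*g^5 + 10.1737*g^4 - 8.8344*g^3 + 5.3676*g^2 - 4.468*g + 1.0047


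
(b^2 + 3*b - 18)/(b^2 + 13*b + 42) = (b - 3)/(b + 7)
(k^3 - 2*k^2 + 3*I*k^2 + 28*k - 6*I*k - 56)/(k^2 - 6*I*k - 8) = (k^2 + k*(-2 + 7*I) - 14*I)/(k - 2*I)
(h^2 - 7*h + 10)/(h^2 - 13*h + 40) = (h - 2)/(h - 8)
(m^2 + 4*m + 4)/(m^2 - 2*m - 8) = (m + 2)/(m - 4)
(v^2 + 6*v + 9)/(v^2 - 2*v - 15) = (v + 3)/(v - 5)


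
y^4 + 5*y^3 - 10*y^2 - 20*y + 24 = (y - 2)*(y - 1)*(y + 2)*(y + 6)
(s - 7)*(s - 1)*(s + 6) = s^3 - 2*s^2 - 41*s + 42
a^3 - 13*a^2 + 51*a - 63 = (a - 7)*(a - 3)^2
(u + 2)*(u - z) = u^2 - u*z + 2*u - 2*z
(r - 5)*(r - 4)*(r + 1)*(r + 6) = r^4 - 2*r^3 - 37*r^2 + 86*r + 120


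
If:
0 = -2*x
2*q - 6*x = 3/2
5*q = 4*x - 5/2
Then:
No Solution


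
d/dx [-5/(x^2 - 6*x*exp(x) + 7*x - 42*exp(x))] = 5*(-6*x*exp(x) + 2*x - 48*exp(x) + 7)/(x^2 - 6*x*exp(x) + 7*x - 42*exp(x))^2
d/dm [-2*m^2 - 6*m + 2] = -4*m - 6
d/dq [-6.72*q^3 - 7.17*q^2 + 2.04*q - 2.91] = -20.16*q^2 - 14.34*q + 2.04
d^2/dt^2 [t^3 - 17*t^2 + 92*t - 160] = 6*t - 34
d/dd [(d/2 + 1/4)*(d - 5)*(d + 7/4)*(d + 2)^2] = 5*d^4/2 + 5*d^3/2 - 417*d^2/16 - 455*d/8 - 59/2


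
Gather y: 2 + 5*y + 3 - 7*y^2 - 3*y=-7*y^2 + 2*y + 5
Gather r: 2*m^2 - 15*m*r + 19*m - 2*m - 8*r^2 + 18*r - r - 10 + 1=2*m^2 + 17*m - 8*r^2 + r*(17 - 15*m) - 9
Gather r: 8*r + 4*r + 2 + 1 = 12*r + 3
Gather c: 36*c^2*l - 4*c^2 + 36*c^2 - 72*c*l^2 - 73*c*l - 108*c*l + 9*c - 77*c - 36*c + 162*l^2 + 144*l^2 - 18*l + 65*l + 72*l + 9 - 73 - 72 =c^2*(36*l + 32) + c*(-72*l^2 - 181*l - 104) + 306*l^2 + 119*l - 136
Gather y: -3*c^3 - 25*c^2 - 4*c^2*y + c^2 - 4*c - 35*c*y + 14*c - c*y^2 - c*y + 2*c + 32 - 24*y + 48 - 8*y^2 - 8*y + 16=-3*c^3 - 24*c^2 + 12*c + y^2*(-c - 8) + y*(-4*c^2 - 36*c - 32) + 96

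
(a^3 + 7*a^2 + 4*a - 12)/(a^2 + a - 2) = a + 6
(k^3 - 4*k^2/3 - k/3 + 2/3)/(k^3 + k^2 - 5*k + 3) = (k + 2/3)/(k + 3)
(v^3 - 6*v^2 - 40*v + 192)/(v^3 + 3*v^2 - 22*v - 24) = (v - 8)/(v + 1)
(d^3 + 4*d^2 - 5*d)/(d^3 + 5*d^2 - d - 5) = d/(d + 1)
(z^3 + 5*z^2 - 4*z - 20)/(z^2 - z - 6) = (z^2 + 3*z - 10)/(z - 3)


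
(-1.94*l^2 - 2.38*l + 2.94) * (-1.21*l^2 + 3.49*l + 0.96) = 2.3474*l^4 - 3.8908*l^3 - 13.726*l^2 + 7.9758*l + 2.8224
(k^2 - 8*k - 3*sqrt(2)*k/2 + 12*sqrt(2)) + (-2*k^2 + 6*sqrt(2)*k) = -k^2 - 8*k + 9*sqrt(2)*k/2 + 12*sqrt(2)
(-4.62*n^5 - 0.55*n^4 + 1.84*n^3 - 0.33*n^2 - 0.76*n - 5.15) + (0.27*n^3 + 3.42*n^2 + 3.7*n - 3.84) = -4.62*n^5 - 0.55*n^4 + 2.11*n^3 + 3.09*n^2 + 2.94*n - 8.99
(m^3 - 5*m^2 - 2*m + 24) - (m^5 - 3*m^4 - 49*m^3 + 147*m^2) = -m^5 + 3*m^4 + 50*m^3 - 152*m^2 - 2*m + 24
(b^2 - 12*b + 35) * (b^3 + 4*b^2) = b^5 - 8*b^4 - 13*b^3 + 140*b^2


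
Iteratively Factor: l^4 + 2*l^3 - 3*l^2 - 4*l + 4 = (l + 2)*(l^3 - 3*l + 2) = (l + 2)^2*(l^2 - 2*l + 1) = (l - 1)*(l + 2)^2*(l - 1)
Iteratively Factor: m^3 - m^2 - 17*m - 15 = (m + 3)*(m^2 - 4*m - 5) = (m + 1)*(m + 3)*(m - 5)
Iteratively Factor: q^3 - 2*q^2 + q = (q - 1)*(q^2 - q) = q*(q - 1)*(q - 1)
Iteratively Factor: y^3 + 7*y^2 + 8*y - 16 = (y - 1)*(y^2 + 8*y + 16) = (y - 1)*(y + 4)*(y + 4)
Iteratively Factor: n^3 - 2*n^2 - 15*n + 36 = (n - 3)*(n^2 + n - 12) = (n - 3)^2*(n + 4)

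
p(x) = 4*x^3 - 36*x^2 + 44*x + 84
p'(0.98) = -15.04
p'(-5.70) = 844.28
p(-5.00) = -1536.00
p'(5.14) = -9.04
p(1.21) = 91.62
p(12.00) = 2340.00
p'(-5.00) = 704.00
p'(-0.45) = 78.83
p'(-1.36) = 164.12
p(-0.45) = 56.55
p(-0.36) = 63.31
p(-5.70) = -2077.21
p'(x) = 12*x^2 - 72*x + 44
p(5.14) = -97.76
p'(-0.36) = 71.48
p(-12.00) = -12540.00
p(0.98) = 96.31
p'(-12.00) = 2636.00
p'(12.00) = 908.00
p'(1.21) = -25.55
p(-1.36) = -52.49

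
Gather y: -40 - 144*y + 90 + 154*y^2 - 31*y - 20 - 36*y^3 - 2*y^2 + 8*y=-36*y^3 + 152*y^2 - 167*y + 30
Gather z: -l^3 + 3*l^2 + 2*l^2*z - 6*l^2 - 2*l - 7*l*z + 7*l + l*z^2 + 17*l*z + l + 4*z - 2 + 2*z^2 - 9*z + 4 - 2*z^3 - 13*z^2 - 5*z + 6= -l^3 - 3*l^2 + 6*l - 2*z^3 + z^2*(l - 11) + z*(2*l^2 + 10*l - 10) + 8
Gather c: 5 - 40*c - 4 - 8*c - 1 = -48*c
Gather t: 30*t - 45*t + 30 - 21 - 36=-15*t - 27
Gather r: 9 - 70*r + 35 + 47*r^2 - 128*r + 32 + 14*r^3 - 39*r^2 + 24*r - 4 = 14*r^3 + 8*r^2 - 174*r + 72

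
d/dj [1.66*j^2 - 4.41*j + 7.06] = 3.32*j - 4.41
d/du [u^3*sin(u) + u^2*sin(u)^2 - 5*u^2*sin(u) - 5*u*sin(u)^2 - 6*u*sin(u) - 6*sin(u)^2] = u^3*cos(u) + 3*u^2*sin(u) + u^2*sin(2*u) - 5*u^2*cos(u) + 2*u*sin(u)^2 - 10*u*sin(u) - 5*u*sin(2*u) - 6*u*cos(u) - 5*sin(u)^2 - 6*sin(u) - 6*sin(2*u)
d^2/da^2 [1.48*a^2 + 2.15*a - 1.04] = 2.96000000000000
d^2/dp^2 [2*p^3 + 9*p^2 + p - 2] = 12*p + 18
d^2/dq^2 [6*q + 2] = 0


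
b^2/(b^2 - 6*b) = b/(b - 6)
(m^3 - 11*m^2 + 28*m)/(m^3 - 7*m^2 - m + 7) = m*(m - 4)/(m^2 - 1)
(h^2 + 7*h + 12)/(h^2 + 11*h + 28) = (h + 3)/(h + 7)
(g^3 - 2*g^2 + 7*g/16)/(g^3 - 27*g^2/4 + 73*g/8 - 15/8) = g*(4*g - 7)/(2*(2*g^2 - 13*g + 15))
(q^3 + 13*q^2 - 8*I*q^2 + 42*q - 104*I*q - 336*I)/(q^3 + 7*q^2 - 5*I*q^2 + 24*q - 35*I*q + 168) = (q + 6)/(q + 3*I)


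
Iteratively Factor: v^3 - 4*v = (v - 2)*(v^2 + 2*v) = (v - 2)*(v + 2)*(v)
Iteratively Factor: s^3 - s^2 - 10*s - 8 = (s + 2)*(s^2 - 3*s - 4) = (s - 4)*(s + 2)*(s + 1)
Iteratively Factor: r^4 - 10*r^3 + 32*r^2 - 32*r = (r - 4)*(r^3 - 6*r^2 + 8*r) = (r - 4)*(r - 2)*(r^2 - 4*r) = (r - 4)^2*(r - 2)*(r)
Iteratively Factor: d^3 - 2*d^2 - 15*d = (d)*(d^2 - 2*d - 15) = d*(d + 3)*(d - 5)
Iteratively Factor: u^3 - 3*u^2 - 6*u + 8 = (u - 1)*(u^2 - 2*u - 8) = (u - 1)*(u + 2)*(u - 4)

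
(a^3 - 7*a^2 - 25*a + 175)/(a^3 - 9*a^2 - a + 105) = (a + 5)/(a + 3)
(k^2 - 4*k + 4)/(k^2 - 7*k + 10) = (k - 2)/(k - 5)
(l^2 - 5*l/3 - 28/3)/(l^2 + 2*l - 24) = (l + 7/3)/(l + 6)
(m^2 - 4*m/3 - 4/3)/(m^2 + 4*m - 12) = (m + 2/3)/(m + 6)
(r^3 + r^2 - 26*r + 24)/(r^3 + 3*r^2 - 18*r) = (r^2 - 5*r + 4)/(r*(r - 3))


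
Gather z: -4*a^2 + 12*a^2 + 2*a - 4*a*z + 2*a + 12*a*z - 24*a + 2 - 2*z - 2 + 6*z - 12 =8*a^2 - 20*a + z*(8*a + 4) - 12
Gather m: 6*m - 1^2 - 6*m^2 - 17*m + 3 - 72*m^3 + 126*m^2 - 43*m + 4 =-72*m^3 + 120*m^2 - 54*m + 6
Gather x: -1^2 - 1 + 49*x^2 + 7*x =49*x^2 + 7*x - 2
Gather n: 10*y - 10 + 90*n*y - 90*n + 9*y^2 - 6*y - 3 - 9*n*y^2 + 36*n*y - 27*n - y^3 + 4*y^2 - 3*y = n*(-9*y^2 + 126*y - 117) - y^3 + 13*y^2 + y - 13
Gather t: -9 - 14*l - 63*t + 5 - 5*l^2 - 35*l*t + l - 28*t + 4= -5*l^2 - 13*l + t*(-35*l - 91)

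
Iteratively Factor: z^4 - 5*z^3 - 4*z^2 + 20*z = (z + 2)*(z^3 - 7*z^2 + 10*z) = (z - 2)*(z + 2)*(z^2 - 5*z) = z*(z - 2)*(z + 2)*(z - 5)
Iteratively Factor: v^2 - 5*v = (v)*(v - 5)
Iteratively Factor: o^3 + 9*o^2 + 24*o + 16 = (o + 4)*(o^2 + 5*o + 4) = (o + 1)*(o + 4)*(o + 4)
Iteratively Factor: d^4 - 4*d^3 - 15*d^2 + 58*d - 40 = (d - 1)*(d^3 - 3*d^2 - 18*d + 40) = (d - 5)*(d - 1)*(d^2 + 2*d - 8) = (d - 5)*(d - 1)*(d + 4)*(d - 2)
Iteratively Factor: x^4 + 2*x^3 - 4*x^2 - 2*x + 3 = (x + 1)*(x^3 + x^2 - 5*x + 3) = (x - 1)*(x + 1)*(x^2 + 2*x - 3) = (x - 1)*(x + 1)*(x + 3)*(x - 1)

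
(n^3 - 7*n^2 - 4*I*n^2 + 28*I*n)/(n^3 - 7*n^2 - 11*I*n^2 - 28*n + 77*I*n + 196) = n/(n - 7*I)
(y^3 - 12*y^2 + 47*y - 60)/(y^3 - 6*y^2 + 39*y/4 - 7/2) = 4*(y^3 - 12*y^2 + 47*y - 60)/(4*y^3 - 24*y^2 + 39*y - 14)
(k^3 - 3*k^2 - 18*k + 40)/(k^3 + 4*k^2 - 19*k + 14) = (k^2 - k - 20)/(k^2 + 6*k - 7)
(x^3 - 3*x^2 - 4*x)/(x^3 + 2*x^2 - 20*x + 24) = x*(x^2 - 3*x - 4)/(x^3 + 2*x^2 - 20*x + 24)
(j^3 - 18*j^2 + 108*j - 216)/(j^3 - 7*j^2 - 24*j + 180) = (j - 6)/(j + 5)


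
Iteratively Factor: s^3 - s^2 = (s)*(s^2 - s) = s^2*(s - 1)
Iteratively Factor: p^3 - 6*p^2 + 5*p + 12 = (p + 1)*(p^2 - 7*p + 12) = (p - 4)*(p + 1)*(p - 3)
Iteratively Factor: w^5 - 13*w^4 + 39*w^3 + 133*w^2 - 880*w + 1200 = (w - 5)*(w^4 - 8*w^3 - w^2 + 128*w - 240) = (w - 5)*(w + 4)*(w^3 - 12*w^2 + 47*w - 60) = (w - 5)*(w - 4)*(w + 4)*(w^2 - 8*w + 15) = (w - 5)*(w - 4)*(w - 3)*(w + 4)*(w - 5)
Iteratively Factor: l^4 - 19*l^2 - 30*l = (l + 2)*(l^3 - 2*l^2 - 15*l) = (l - 5)*(l + 2)*(l^2 + 3*l) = l*(l - 5)*(l + 2)*(l + 3)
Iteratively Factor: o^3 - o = (o + 1)*(o^2 - o) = (o - 1)*(o + 1)*(o)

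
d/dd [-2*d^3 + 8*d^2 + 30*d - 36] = -6*d^2 + 16*d + 30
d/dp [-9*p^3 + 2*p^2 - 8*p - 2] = -27*p^2 + 4*p - 8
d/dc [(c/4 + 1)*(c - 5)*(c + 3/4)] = 3*c^2/4 - c/8 - 83/16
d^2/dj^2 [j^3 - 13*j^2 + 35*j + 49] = 6*j - 26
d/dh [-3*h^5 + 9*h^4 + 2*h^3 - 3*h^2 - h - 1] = -15*h^4 + 36*h^3 + 6*h^2 - 6*h - 1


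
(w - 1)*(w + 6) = w^2 + 5*w - 6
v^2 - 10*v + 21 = (v - 7)*(v - 3)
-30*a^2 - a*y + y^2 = (-6*a + y)*(5*a + y)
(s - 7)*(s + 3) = s^2 - 4*s - 21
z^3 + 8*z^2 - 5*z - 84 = (z - 3)*(z + 4)*(z + 7)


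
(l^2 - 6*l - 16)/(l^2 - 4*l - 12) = (l - 8)/(l - 6)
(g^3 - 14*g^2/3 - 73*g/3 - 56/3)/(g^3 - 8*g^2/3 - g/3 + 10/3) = (3*g^2 - 17*g - 56)/(3*g^2 - 11*g + 10)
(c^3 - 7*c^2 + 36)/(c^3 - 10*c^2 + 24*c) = (c^2 - c - 6)/(c*(c - 4))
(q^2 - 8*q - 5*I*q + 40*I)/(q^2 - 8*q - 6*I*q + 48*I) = (q - 5*I)/(q - 6*I)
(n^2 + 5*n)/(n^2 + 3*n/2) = 2*(n + 5)/(2*n + 3)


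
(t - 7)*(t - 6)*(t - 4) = t^3 - 17*t^2 + 94*t - 168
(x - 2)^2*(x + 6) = x^3 + 2*x^2 - 20*x + 24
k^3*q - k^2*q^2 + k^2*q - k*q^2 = k*(k - q)*(k*q + q)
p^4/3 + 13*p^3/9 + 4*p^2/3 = p^2*(p/3 + 1)*(p + 4/3)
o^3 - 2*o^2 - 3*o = o*(o - 3)*(o + 1)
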